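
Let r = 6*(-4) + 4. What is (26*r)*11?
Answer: -5720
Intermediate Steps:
r = -20 (r = -24 + 4 = -20)
(26*r)*11 = (26*(-20))*11 = -520*11 = -5720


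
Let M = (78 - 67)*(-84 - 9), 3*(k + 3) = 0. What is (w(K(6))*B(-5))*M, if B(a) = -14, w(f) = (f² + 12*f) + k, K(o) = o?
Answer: 1503810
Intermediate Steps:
k = -3 (k = -3 + (⅓)*0 = -3 + 0 = -3)
w(f) = -3 + f² + 12*f (w(f) = (f² + 12*f) - 3 = -3 + f² + 12*f)
M = -1023 (M = 11*(-93) = -1023)
(w(K(6))*B(-5))*M = ((-3 + 6² + 12*6)*(-14))*(-1023) = ((-3 + 36 + 72)*(-14))*(-1023) = (105*(-14))*(-1023) = -1470*(-1023) = 1503810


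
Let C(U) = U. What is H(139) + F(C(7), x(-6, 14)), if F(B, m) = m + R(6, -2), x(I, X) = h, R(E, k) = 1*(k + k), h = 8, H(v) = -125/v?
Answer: 431/139 ≈ 3.1007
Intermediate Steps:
R(E, k) = 2*k (R(E, k) = 1*(2*k) = 2*k)
x(I, X) = 8
F(B, m) = -4 + m (F(B, m) = m + 2*(-2) = m - 4 = -4 + m)
H(139) + F(C(7), x(-6, 14)) = -125/139 + (-4 + 8) = -125*1/139 + 4 = -125/139 + 4 = 431/139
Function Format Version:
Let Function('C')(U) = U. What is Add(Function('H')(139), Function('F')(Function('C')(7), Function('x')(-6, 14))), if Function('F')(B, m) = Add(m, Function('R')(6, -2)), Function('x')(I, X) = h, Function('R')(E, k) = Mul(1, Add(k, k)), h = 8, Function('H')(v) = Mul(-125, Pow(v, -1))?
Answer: Rational(431, 139) ≈ 3.1007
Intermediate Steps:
Function('R')(E, k) = Mul(2, k) (Function('R')(E, k) = Mul(1, Mul(2, k)) = Mul(2, k))
Function('x')(I, X) = 8
Function('F')(B, m) = Add(-4, m) (Function('F')(B, m) = Add(m, Mul(2, -2)) = Add(m, -4) = Add(-4, m))
Add(Function('H')(139), Function('F')(Function('C')(7), Function('x')(-6, 14))) = Add(Mul(-125, Pow(139, -1)), Add(-4, 8)) = Add(Mul(-125, Rational(1, 139)), 4) = Add(Rational(-125, 139), 4) = Rational(431, 139)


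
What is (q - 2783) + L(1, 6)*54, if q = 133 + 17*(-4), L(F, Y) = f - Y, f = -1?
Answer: -3096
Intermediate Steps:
L(F, Y) = -1 - Y
q = 65 (q = 133 - 68 = 65)
(q - 2783) + L(1, 6)*54 = (65 - 2783) + (-1 - 1*6)*54 = -2718 + (-1 - 6)*54 = -2718 - 7*54 = -2718 - 378 = -3096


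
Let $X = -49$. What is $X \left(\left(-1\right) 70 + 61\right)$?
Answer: $441$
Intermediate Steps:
$X \left(\left(-1\right) 70 + 61\right) = - 49 \left(\left(-1\right) 70 + 61\right) = - 49 \left(-70 + 61\right) = \left(-49\right) \left(-9\right) = 441$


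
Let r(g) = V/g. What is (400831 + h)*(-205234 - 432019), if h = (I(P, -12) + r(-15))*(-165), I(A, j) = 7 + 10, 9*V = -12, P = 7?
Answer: -760901748602/3 ≈ -2.5363e+11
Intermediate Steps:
V = -4/3 (V = (⅑)*(-12) = -4/3 ≈ -1.3333)
r(g) = -4/(3*g)
I(A, j) = 17
h = -8459/3 (h = (17 - 4/3/(-15))*(-165) = (17 - 4/3*(-1/15))*(-165) = (17 + 4/45)*(-165) = (769/45)*(-165) = -8459/3 ≈ -2819.7)
(400831 + h)*(-205234 - 432019) = (400831 - 8459/3)*(-205234 - 432019) = (1194034/3)*(-637253) = -760901748602/3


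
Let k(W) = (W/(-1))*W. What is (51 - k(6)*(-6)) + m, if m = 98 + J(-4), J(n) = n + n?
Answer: -75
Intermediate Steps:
k(W) = -W² (k(W) = (W*(-1))*W = (-W)*W = -W²)
J(n) = 2*n
m = 90 (m = 98 + 2*(-4) = 98 - 8 = 90)
(51 - k(6)*(-6)) + m = (51 - (-1*6²)*(-6)) + 90 = (51 - (-1*36)*(-6)) + 90 = (51 - (-36)*(-6)) + 90 = (51 - 1*216) + 90 = (51 - 216) + 90 = -165 + 90 = -75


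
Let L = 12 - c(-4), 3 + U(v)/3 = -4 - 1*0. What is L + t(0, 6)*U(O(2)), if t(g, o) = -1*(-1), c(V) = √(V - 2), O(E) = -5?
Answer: -9 - I*√6 ≈ -9.0 - 2.4495*I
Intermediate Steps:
U(v) = -21 (U(v) = -9 + 3*(-4 - 1*0) = -9 + 3*(-4 + 0) = -9 + 3*(-4) = -9 - 12 = -21)
c(V) = √(-2 + V)
L = 12 - I*√6 (L = 12 - √(-2 - 4) = 12 - √(-6) = 12 - I*√6 ≈ 12.0 - 2.4495*I)
t(g, o) = 1
L + t(0, 6)*U(O(2)) = (12 - I*√6) + 1*(-21) = (12 - I*√6) - 21 = -9 - I*√6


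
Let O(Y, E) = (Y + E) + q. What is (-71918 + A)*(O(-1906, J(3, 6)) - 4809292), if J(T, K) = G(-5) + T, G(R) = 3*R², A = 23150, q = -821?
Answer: 234668738688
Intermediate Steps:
J(T, K) = 75 + T (J(T, K) = 3*(-5)² + T = 3*25 + T = 75 + T)
O(Y, E) = -821 + E + Y (O(Y, E) = (Y + E) - 821 = (E + Y) - 821 = -821 + E + Y)
(-71918 + A)*(O(-1906, J(3, 6)) - 4809292) = (-71918 + 23150)*((-821 + (75 + 3) - 1906) - 4809292) = -48768*((-821 + 78 - 1906) - 4809292) = -48768*(-2649 - 4809292) = -48768*(-4811941) = 234668738688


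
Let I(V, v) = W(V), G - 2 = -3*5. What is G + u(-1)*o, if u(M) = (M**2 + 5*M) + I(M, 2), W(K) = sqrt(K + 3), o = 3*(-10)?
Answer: 107 - 30*sqrt(2) ≈ 64.574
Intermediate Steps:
o = -30
W(K) = sqrt(3 + K)
G = -13 (G = 2 - 3*5 = 2 - 15 = -13)
I(V, v) = sqrt(3 + V)
u(M) = M**2 + sqrt(3 + M) + 5*M (u(M) = (M**2 + 5*M) + sqrt(3 + M) = M**2 + sqrt(3 + M) + 5*M)
G + u(-1)*o = -13 + ((-1)**2 + sqrt(3 - 1) + 5*(-1))*(-30) = -13 + (1 + sqrt(2) - 5)*(-30) = -13 + (-4 + sqrt(2))*(-30) = -13 + (120 - 30*sqrt(2)) = 107 - 30*sqrt(2)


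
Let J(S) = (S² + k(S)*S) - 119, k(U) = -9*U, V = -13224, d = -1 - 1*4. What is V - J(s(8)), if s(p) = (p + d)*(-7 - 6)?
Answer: -937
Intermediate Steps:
d = -5 (d = -1 - 4 = -5)
s(p) = 65 - 13*p (s(p) = (p - 5)*(-7 - 6) = (-5 + p)*(-13) = 65 - 13*p)
J(S) = -119 - 8*S² (J(S) = (S² + (-9*S)*S) - 119 = (S² - 9*S²) - 119 = -8*S² - 119 = -119 - 8*S²)
V - J(s(8)) = -13224 - (-119 - 8*(65 - 13*8)²) = -13224 - (-119 - 8*(65 - 104)²) = -13224 - (-119 - 8*(-39)²) = -13224 - (-119 - 8*1521) = -13224 - (-119 - 12168) = -13224 - 1*(-12287) = -13224 + 12287 = -937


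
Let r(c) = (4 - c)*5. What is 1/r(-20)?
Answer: 1/120 ≈ 0.0083333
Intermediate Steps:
r(c) = 20 - 5*c
1/r(-20) = 1/(20 - 5*(-20)) = 1/(20 + 100) = 1/120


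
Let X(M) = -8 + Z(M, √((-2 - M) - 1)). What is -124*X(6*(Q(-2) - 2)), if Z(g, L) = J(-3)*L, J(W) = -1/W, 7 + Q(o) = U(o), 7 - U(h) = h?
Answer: 992 - 124*I*√3/3 ≈ 992.0 - 71.591*I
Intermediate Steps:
U(h) = 7 - h
Q(o) = -o (Q(o) = -7 + (7 - o) = -o)
Z(g, L) = L/3 (Z(g, L) = (-1/(-3))*L = (-1*(-⅓))*L = L/3)
X(M) = -8 + √(-3 - M)/3 (X(M) = -8 + √((-2 - M) - 1)/3 = -8 + √(-3 - M)/3)
-124*X(6*(Q(-2) - 2)) = -124*(-8 + √(-3 - 6*(-1*(-2) - 2))/3) = -124*(-8 + √(-3 - 6*(2 - 2))/3) = -124*(-8 + √(-3 - 6*0)/3) = -124*(-8 + √(-3 - 1*0)/3) = -124*(-8 + √(-3 + 0)/3) = -124*(-8 + √(-3)/3) = -124*(-8 + (I*√3)/3) = -124*(-8 + I*√3/3) = 992 - 124*I*√3/3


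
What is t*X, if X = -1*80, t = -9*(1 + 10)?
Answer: 7920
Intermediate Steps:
t = -99 (t = -9*11 = -99)
X = -80
t*X = -99*(-80) = 7920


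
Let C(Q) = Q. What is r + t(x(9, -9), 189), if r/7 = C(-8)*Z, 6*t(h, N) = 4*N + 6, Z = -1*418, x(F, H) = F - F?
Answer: 23535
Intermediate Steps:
x(F, H) = 0
Z = -418
t(h, N) = 1 + 2*N/3 (t(h, N) = (4*N + 6)/6 = (6 + 4*N)/6 = 1 + 2*N/3)
r = 23408 (r = 7*(-8*(-418)) = 7*3344 = 23408)
r + t(x(9, -9), 189) = 23408 + (1 + (⅔)*189) = 23408 + (1 + 126) = 23408 + 127 = 23535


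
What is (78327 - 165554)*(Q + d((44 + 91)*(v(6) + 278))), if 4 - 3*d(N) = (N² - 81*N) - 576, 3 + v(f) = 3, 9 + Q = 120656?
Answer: 122562522410923/3 ≈ 4.0854e+13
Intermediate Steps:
Q = 120647 (Q = -9 + 120656 = 120647)
v(f) = 0 (v(f) = -3 + 3 = 0)
d(N) = 580/3 + 27*N - N²/3 (d(N) = 4/3 - ((N² - 81*N) - 576)/3 = 4/3 - (-576 + N² - 81*N)/3 = 4/3 + (192 + 27*N - N²/3) = 580/3 + 27*N - N²/3)
(78327 - 165554)*(Q + d((44 + 91)*(v(6) + 278))) = (78327 - 165554)*(120647 + (580/3 + 27*((44 + 91)*(0 + 278)) - (0 + 278)²*(44 + 91)²/3)) = -87227*(120647 + (580/3 + 27*(135*278) - (135*278)²/3)) = -87227*(120647 + (580/3 + 27*37530 - ⅓*37530²)) = -87227*(120647 + (580/3 + 1013310 - ⅓*1408500900)) = -87227*(120647 + (580/3 + 1013310 - 469500300)) = -87227*(120647 - 1405460390/3) = -87227*(-1405098449/3) = 122562522410923/3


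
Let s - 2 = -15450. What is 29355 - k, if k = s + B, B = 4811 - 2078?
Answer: 42070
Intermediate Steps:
s = -15448 (s = 2 - 15450 = -15448)
B = 2733
k = -12715 (k = -15448 + 2733 = -12715)
29355 - k = 29355 - 1*(-12715) = 29355 + 12715 = 42070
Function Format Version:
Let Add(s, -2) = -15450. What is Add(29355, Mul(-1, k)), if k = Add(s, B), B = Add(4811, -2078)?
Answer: 42070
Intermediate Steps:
s = -15448 (s = Add(2, -15450) = -15448)
B = 2733
k = -12715 (k = Add(-15448, 2733) = -12715)
Add(29355, Mul(-1, k)) = Add(29355, Mul(-1, -12715)) = Add(29355, 12715) = 42070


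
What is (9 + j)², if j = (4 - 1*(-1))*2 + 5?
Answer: 576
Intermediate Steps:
j = 15 (j = (4 + 1)*2 + 5 = 5*2 + 5 = 10 + 5 = 15)
(9 + j)² = (9 + 15)² = 24² = 576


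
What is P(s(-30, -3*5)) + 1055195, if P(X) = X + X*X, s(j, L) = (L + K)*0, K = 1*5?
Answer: 1055195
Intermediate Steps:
K = 5
s(j, L) = 0 (s(j, L) = (L + 5)*0 = (5 + L)*0 = 0)
P(X) = X + X²
P(s(-30, -3*5)) + 1055195 = 0*(1 + 0) + 1055195 = 0*1 + 1055195 = 0 + 1055195 = 1055195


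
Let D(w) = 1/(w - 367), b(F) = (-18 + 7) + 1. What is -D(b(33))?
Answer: 1/377 ≈ 0.0026525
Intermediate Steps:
b(F) = -10 (b(F) = -11 + 1 = -10)
D(w) = 1/(-367 + w)
-D(b(33)) = -1/(-367 - 10) = -1/(-377) = -1*(-1/377) = 1/377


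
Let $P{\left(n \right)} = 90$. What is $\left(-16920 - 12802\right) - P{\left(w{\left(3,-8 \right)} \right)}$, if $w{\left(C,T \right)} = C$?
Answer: $-29812$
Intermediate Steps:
$\left(-16920 - 12802\right) - P{\left(w{\left(3,-8 \right)} \right)} = \left(-16920 - 12802\right) - 90 = -29722 - 90 = -29812$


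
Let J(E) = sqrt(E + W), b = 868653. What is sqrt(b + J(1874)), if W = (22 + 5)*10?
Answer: sqrt(868653 + 4*sqrt(134)) ≈ 932.04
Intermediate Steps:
W = 270 (W = 27*10 = 270)
J(E) = sqrt(270 + E) (J(E) = sqrt(E + 270) = sqrt(270 + E))
sqrt(b + J(1874)) = sqrt(868653 + sqrt(270 + 1874)) = sqrt(868653 + sqrt(2144)) = sqrt(868653 + 4*sqrt(134))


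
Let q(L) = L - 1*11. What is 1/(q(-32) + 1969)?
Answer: 1/1926 ≈ 0.00051921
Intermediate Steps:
q(L) = -11 + L (q(L) = L - 11 = -11 + L)
1/(q(-32) + 1969) = 1/((-11 - 32) + 1969) = 1/(-43 + 1969) = 1/1926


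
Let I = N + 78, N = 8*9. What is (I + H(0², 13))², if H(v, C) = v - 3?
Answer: 21609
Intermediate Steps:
N = 72
H(v, C) = -3 + v
I = 150 (I = 72 + 78 = 150)
(I + H(0², 13))² = (150 + (-3 + 0²))² = (150 + (-3 + 0))² = (150 - 3)² = 147² = 21609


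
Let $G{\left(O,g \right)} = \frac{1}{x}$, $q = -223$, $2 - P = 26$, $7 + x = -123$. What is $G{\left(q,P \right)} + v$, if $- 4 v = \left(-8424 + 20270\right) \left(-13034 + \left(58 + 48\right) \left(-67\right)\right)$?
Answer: $\frac{7752259319}{130} \approx 5.9633 \cdot 10^{7}$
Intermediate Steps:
$x = -130$ ($x = -7 - 123 = -130$)
$P = -24$ ($P = 2 - 26 = -24$)
$v = 59632764$ ($v = - \frac{\left(-8424 + 20270\right) \left(-13034 + \left(58 + 48\right) \left(-67\right)\right)}{4} = - \frac{11846 \left(-13034 + 106 \left(-67\right)\right)}{4} = - \frac{11846 \left(-13034 - 7102\right)}{4} = - \frac{11846 \left(-20136\right)}{4} = \left(- \frac{1}{4}\right) \left(-238531056\right) = 59632764$)
$G{\left(O,g \right)} = - \frac{1}{130}$ ($G{\left(O,g \right)} = \frac{1}{-130} = - \frac{1}{130}$)
$G{\left(q,P \right)} + v = - \frac{1}{130} + 59632764 = \frac{7752259319}{130}$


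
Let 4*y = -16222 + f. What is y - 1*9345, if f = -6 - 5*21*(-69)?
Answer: -46363/4 ≈ -11591.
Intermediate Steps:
f = 7239 (f = -6 - 105*(-69) = -6 + 7245 = 7239)
y = -8983/4 (y = (-16222 + 7239)/4 = (¼)*(-8983) = -8983/4 ≈ -2245.8)
y - 1*9345 = -8983/4 - 1*9345 = -8983/4 - 9345 = -46363/4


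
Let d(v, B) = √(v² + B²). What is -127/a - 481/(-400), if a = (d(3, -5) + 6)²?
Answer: -888519/400 + 381*√34 ≈ 0.29517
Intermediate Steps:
d(v, B) = √(B² + v²)
a = (6 + √34)² (a = (√((-5)² + 3²) + 6)² = (√(25 + 9) + 6)² = (√34 + 6)² = (6 + √34)² ≈ 139.97)
-127/a - 481/(-400) = -127/(6 + √34)² - 481/(-400) = -127/(6 + √34)² - 481*(-1/400) = -127/(6 + √34)² + 481/400 = 481/400 - 127/(6 + √34)²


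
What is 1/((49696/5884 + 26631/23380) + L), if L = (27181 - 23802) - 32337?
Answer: -34391980/995593309519 ≈ -3.4544e-5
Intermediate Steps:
L = -28958 (L = 3379 - 32337 = -28958)
1/((49696/5884 + 26631/23380) + L) = 1/((49696/5884 + 26631/23380) - 28958) = 1/((49696*(1/5884) + 26631*(1/23380)) - 28958) = 1/((12424/1471 + 26631/23380) - 28958) = 1/(329647321/34391980 - 28958) = 1/(-995593309519/34391980) = -34391980/995593309519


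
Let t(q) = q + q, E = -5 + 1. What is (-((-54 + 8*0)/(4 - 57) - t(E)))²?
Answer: 228484/2809 ≈ 81.340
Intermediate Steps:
E = -4
t(q) = 2*q
(-((-54 + 8*0)/(4 - 57) - t(E)))² = (-((-54 + 8*0)/(4 - 57) - 2*(-4)))² = (-((-54 + 0)/(-53) - 1*(-8)))² = (-(-54*(-1/53) + 8))² = (-(54/53 + 8))² = (-1*478/53)² = (-478/53)² = 228484/2809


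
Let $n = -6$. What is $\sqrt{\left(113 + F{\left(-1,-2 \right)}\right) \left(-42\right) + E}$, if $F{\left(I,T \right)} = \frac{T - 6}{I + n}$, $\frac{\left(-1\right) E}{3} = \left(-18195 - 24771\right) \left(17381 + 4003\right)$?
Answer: $\sqrt{2756350038} \approx 52501.0$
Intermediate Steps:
$E = 2756354832$ ($E = - 3 \left(-18195 - 24771\right) \left(17381 + 4003\right) = - 3 \left(\left(-42966\right) 21384\right) = \left(-3\right) \left(-918784944\right) = 2756354832$)
$F{\left(I,T \right)} = \frac{-6 + T}{-6 + I}$ ($F{\left(I,T \right)} = \frac{T - 6}{I - 6} = \frac{-6 + T}{-6 + I}$)
$\sqrt{\left(113 + F{\left(-1,-2 \right)}\right) \left(-42\right) + E} = \sqrt{\left(113 + \frac{-6 - 2}{-6 - 1}\right) \left(-42\right) + 2756354832} = \sqrt{\left(113 + \frac{1}{-7} \left(-8\right)\right) \left(-42\right) + 2756354832} = \sqrt{\left(113 - - \frac{8}{7}\right) \left(-42\right) + 2756354832} = \sqrt{\left(113 + \frac{8}{7}\right) \left(-42\right) + 2756354832} = \sqrt{\frac{799}{7} \left(-42\right) + 2756354832} = \sqrt{-4794 + 2756354832} = \sqrt{2756350038}$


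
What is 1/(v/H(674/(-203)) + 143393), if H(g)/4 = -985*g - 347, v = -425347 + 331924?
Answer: 2373796/340366764959 ≈ 6.9742e-6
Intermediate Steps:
v = -93423
H(g) = -1388 - 3940*g (H(g) = 4*(-985*g - 347) = 4*(-347 - 985*g) = -1388 - 3940*g)
1/(v/H(674/(-203)) + 143393) = 1/(-93423/(-1388 - 2655560/(-203)) + 143393) = 1/(-93423/(-1388 - 2655560*(-1)/203) + 143393) = 1/(-93423/(-1388 - 3940*(-674/203)) + 143393) = 1/(-93423/(-1388 + 2655560/203) + 143393) = 1/(-93423/2373796/203 + 143393) = 1/(-93423*203/2373796 + 143393) = 1/(-18964869/2373796 + 143393) = 1/(340366764959/2373796) = 2373796/340366764959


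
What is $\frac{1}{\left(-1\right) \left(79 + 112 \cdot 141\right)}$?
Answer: $- \frac{1}{15871} \approx -6.3008 \cdot 10^{-5}$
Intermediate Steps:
$\frac{1}{\left(-1\right) \left(79 + 112 \cdot 141\right)} = \frac{1}{\left(-1\right) \left(79 + 15792\right)} = \frac{1}{\left(-1\right) 15871} = \frac{1}{-15871} = - \frac{1}{15871}$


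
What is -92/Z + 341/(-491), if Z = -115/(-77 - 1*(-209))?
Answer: 257543/2455 ≈ 104.91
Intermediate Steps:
Z = -115/132 (Z = -115/(-77 + 209) = -115/132 ≈ -0.87121)
-92/Z + 341/(-491) = -92/(-115/132) + 341/(-491) = -92*(-132/115) + 341*(-1/491) = 528/5 - 341/491 = 257543/2455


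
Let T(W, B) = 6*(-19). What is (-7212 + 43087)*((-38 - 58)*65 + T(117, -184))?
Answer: -227949750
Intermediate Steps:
T(W, B) = -114
(-7212 + 43087)*((-38 - 58)*65 + T(117, -184)) = (-7212 + 43087)*((-38 - 58)*65 - 114) = 35875*(-96*65 - 114) = 35875*(-6240 - 114) = 35875*(-6354) = -227949750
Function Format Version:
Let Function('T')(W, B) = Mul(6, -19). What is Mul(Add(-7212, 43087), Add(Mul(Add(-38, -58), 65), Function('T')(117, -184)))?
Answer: -227949750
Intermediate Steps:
Function('T')(W, B) = -114
Mul(Add(-7212, 43087), Add(Mul(Add(-38, -58), 65), Function('T')(117, -184))) = Mul(Add(-7212, 43087), Add(Mul(Add(-38, -58), 65), -114)) = Mul(35875, Add(Mul(-96, 65), -114)) = Mul(35875, Add(-6240, -114)) = Mul(35875, -6354) = -227949750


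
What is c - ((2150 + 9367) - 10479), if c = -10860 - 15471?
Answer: -27369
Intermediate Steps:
c = -26331
c - ((2150 + 9367) - 10479) = -26331 - ((2150 + 9367) - 10479) = -26331 - (11517 - 10479) = -26331 - 1*1038 = -26331 - 1038 = -27369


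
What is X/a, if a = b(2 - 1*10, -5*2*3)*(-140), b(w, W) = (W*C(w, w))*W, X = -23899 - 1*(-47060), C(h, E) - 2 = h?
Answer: 23161/756000 ≈ 0.030636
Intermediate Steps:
C(h, E) = 2 + h
X = 23161 (X = -23899 + 47060 = 23161)
b(w, W) = W**2*(2 + w) (b(w, W) = (W*(2 + w))*W = W**2*(2 + w))
a = 756000 (a = ((-5*2*3)**2*(2 + (2 - 1*10)))*(-140) = ((-10*3)**2*(2 + (2 - 10)))*(-140) = ((-30)**2*(2 - 8))*(-140) = (900*(-6))*(-140) = -5400*(-140) = 756000)
X/a = 23161/756000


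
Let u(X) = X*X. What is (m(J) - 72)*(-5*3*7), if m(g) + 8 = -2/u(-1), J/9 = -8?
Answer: 8610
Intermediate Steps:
u(X) = X²
J = -72 (J = 9*(-8) = -72)
m(g) = -10 (m(g) = -8 - 2/((-1)²) = -8 - 2/1 = -8 - 2*1 = -8 - 2 = -10)
(m(J) - 72)*(-5*3*7) = (-10 - 72)*(-5*3*7) = -(-1230)*7 = -82*(-105) = 8610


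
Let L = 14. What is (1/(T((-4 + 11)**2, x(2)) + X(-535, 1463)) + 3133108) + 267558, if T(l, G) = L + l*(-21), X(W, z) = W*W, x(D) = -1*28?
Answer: 969903949861/285210 ≈ 3.4007e+6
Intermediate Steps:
x(D) = -28
X(W, z) = W**2
T(l, G) = 14 - 21*l (T(l, G) = 14 + l*(-21) = 14 - 21*l)
(1/(T((-4 + 11)**2, x(2)) + X(-535, 1463)) + 3133108) + 267558 = (1/((14 - 21*(-4 + 11)**2) + (-535)**2) + 3133108) + 267558 = (1/((14 - 21*7**2) + 286225) + 3133108) + 267558 = (1/((14 - 21*49) + 286225) + 3133108) + 267558 = (1/((14 - 1029) + 286225) + 3133108) + 267558 = (1/(-1015 + 286225) + 3133108) + 267558 = (1/285210 + 3133108) + 267558 = 893593732681/285210 + 267558 = 969903949861/285210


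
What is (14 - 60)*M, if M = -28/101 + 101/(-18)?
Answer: 246215/909 ≈ 270.86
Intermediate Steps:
M = -10705/1818 (M = -28*1/101 + 101*(-1/18) = -28/101 - 101/18 = -10705/1818 ≈ -5.8883)
(14 - 60)*M = (14 - 60)*(-10705/1818) = -46*(-10705/1818) = 246215/909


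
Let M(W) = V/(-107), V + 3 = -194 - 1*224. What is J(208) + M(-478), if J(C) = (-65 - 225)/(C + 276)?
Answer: 86367/25894 ≈ 3.3354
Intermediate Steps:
V = -421 (V = -3 + (-194 - 1*224) = -3 + (-194 - 224) = -3 - 418 = -421)
M(W) = 421/107 (M(W) = -421/(-107) = -421*(-1/107) = 421/107)
J(C) = -290/(276 + C)
J(208) + M(-478) = -290/(276 + 208) + 421/107 = -290/484 + 421/107 = -290*1/484 + 421/107 = -145/242 + 421/107 = 86367/25894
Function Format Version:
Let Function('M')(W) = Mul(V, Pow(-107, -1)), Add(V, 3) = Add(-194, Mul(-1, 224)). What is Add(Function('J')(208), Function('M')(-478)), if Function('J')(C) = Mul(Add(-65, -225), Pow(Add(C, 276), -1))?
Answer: Rational(86367, 25894) ≈ 3.3354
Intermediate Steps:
V = -421 (V = Add(-3, Add(-194, Mul(-1, 224))) = Add(-3, Add(-194, -224)) = Add(-3, -418) = -421)
Function('M')(W) = Rational(421, 107) (Function('M')(W) = Mul(-421, Pow(-107, -1)) = Mul(-421, Rational(-1, 107)) = Rational(421, 107))
Function('J')(C) = Mul(-290, Pow(Add(276, C), -1))
Add(Function('J')(208), Function('M')(-478)) = Add(Mul(-290, Pow(Add(276, 208), -1)), Rational(421, 107)) = Add(Mul(-290, Pow(484, -1)), Rational(421, 107)) = Add(Mul(-290, Rational(1, 484)), Rational(421, 107)) = Add(Rational(-145, 242), Rational(421, 107)) = Rational(86367, 25894)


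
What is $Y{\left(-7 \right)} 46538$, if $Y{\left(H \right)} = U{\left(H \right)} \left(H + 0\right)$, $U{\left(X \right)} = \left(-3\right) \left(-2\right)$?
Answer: $-1954596$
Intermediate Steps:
$U{\left(X \right)} = 6$
$Y{\left(H \right)} = 6 H$ ($Y{\left(H \right)} = 6 \left(H + 0\right) = 6 H$)
$Y{\left(-7 \right)} 46538 = 6 \left(-7\right) 46538 = \left(-42\right) 46538 = -1954596$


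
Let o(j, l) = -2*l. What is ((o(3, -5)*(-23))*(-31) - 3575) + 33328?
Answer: 36883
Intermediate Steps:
((o(3, -5)*(-23))*(-31) - 3575) + 33328 = ((-2*(-5)*(-23))*(-31) - 3575) + 33328 = ((10*(-23))*(-31) - 3575) + 33328 = (-230*(-31) - 3575) + 33328 = (7130 - 3575) + 33328 = 3555 + 33328 = 36883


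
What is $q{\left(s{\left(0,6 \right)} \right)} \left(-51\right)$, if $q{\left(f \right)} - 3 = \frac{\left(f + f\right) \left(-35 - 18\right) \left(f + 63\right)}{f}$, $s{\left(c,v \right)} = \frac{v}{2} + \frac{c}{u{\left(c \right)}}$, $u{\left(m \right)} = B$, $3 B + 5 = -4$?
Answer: $356643$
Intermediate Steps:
$B = -3$ ($B = - \frac{5}{3} + \frac{1}{3} \left(-4\right) = - \frac{5}{3} - \frac{4}{3} = -3$)
$u{\left(m \right)} = -3$
$s{\left(c,v \right)} = \frac{v}{2} - \frac{c}{3}$ ($s{\left(c,v \right)} = \frac{v}{2} + \frac{c}{-3} = v \frac{1}{2} + c \left(- \frac{1}{3}\right) = \frac{v}{2} - \frac{c}{3}$)
$q{\left(f \right)} = -6675 - 106 f$ ($q{\left(f \right)} = 3 + \frac{\left(f + f\right) \left(-35 - 18\right) \left(f + 63\right)}{f} = 3 + \frac{2 f \left(-53\right) \left(63 + f\right)}{f} = 3 + \frac{- 106 f \left(63 + f\right)}{f} = 3 + \frac{\left(-106\right) f \left(63 + f\right)}{f} = 3 - \left(6678 + 106 f\right) = -6675 - 106 f$)
$q{\left(s{\left(0,6 \right)} \right)} \left(-51\right) = \left(-6675 - 106 \left(\frac{1}{2} \cdot 6 - 0\right)\right) \left(-51\right) = \left(-6675 - 106 \left(3 + 0\right)\right) \left(-51\right) = \left(-6675 - 318\right) \left(-51\right) = \left(-6993\right) \left(-51\right) = 356643$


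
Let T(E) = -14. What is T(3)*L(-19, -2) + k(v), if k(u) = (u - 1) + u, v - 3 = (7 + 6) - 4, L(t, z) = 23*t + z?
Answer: 6169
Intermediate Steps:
L(t, z) = z + 23*t
v = 12 (v = 3 + ((7 + 6) - 4) = 3 + (13 - 4) = 3 + 9 = 12)
k(u) = -1 + 2*u (k(u) = (-1 + u) + u = -1 + 2*u)
T(3)*L(-19, -2) + k(v) = -14*(-2 + 23*(-19)) + (-1 + 2*12) = -14*(-2 - 437) + (-1 + 24) = -14*(-439) + 23 = 6146 + 23 = 6169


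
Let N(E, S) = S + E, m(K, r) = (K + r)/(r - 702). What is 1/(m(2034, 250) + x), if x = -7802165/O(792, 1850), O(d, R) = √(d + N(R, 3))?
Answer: 34132667/155459455838959516 - 458278886471*√5/155459455838959516 ≈ -6.5915e-6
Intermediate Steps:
m(K, r) = (K + r)/(-702 + r)
N(E, S) = E + S
O(d, R) = √(3 + R + d) (O(d, R) = √(d + (R + 3)) = √(d + (3 + R)) = √(3 + R + d))
x = -1560433*√5/23 (x = -7802165/√(3 + 1850 + 792) = -7802165*√5/115 = -1560433*√5/23 ≈ -1.5171e+5)
1/(m(2034, 250) + x) = 1/((2034 + 250)/(-702 + 250) - 1560433*√5/23) = 1/(2284/(-452) - 1560433*√5/23) = 1/(-1/452*2284 - 1560433*√5/23) = 1/(-571/113 - 1560433*√5/23)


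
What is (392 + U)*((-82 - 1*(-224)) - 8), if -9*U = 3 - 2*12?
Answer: 158522/3 ≈ 52841.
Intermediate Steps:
U = 7/3 (U = -(3 - 2*12)/9 = -(3 - 24)/9 = -⅑*(-21) = 7/3 ≈ 2.3333)
(392 + U)*((-82 - 1*(-224)) - 8) = (392 + 7/3)*((-82 - 1*(-224)) - 8) = 1183*((-82 + 224) - 8)/3 = 1183*(142 - 8)/3 = (1183/3)*134 = 158522/3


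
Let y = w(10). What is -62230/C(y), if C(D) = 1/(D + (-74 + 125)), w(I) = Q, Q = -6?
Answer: -2800350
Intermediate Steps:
w(I) = -6
y = -6
C(D) = 1/(51 + D) (C(D) = 1/(D + 51) = 1/(51 + D))
-62230/C(y) = -62230/(1/(51 - 6)) = -62230/(1/45) = -62230/1/45 = -62230*45 = -2800350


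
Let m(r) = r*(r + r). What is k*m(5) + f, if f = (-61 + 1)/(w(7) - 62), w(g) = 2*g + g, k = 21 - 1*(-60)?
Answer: 166110/41 ≈ 4051.5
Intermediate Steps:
m(r) = 2*r² (m(r) = r*(2*r) = 2*r²)
k = 81 (k = 21 + 60 = 81)
w(g) = 3*g
f = 60/41 (f = (-61 + 1)/(3*7 - 62) = -60/(21 - 62) = -60/(-41) = -60*(-1/41) = 60/41 ≈ 1.4634)
k*m(5) + f = 81*(2*5²) + 60/41 = 81*(2*25) + 60/41 = 81*50 + 60/41 = 4050 + 60/41 = 166110/41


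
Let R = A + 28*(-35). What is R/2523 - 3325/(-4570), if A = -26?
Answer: 758311/2306022 ≈ 0.32884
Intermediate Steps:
R = -1006 (R = -26 + 28*(-35) = -26 - 980 = -1006)
R/2523 - 3325/(-4570) = -1006/2523 - 3325/(-4570) = -1006*1/2523 - 3325*(-1/4570) = -1006/2523 + 665/914 = 758311/2306022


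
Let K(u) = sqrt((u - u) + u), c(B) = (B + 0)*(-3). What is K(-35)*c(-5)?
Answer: 15*I*sqrt(35) ≈ 88.741*I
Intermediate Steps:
c(B) = -3*B (c(B) = B*(-3) = -3*B)
K(u) = sqrt(u) (K(u) = sqrt(0 + u) = sqrt(u))
K(-35)*c(-5) = sqrt(-35)*(-3*(-5)) = (I*sqrt(35))*15 = 15*I*sqrt(35)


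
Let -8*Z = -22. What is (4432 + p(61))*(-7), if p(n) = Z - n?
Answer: -122465/4 ≈ -30616.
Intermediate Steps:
Z = 11/4 (Z = -1/8*(-22) = 11/4 ≈ 2.7500)
p(n) = 11/4 - n
(4432 + p(61))*(-7) = (4432 + (11/4 - 1*61))*(-7) = (4432 + (11/4 - 61))*(-7) = (4432 - 233/4)*(-7) = (17495/4)*(-7) = -122465/4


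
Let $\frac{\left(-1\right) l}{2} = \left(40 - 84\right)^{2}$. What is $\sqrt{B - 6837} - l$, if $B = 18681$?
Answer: $3872 + 6 \sqrt{329} \approx 3980.8$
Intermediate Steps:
$l = -3872$ ($l = - 2 \left(40 - 84\right)^{2} = - 2 \left(-44\right)^{2} = \left(-2\right) 1936 = -3872$)
$\sqrt{B - 6837} - l = \sqrt{18681 - 6837} - -3872 = \sqrt{11844} + 3872 = 6 \sqrt{329} + 3872 = 3872 + 6 \sqrt{329}$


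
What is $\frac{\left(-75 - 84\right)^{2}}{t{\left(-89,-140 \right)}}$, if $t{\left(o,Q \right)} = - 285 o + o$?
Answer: $\frac{25281}{25276} \approx 1.0002$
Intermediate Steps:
$t{\left(o,Q \right)} = - 284 o$
$\frac{\left(-75 - 84\right)^{2}}{t{\left(-89,-140 \right)}} = \frac{\left(-75 - 84\right)^{2}}{\left(-284\right) \left(-89\right)} = \frac{\left(-159\right)^{2}}{25276} = 25281 \cdot \frac{1}{25276} = \frac{25281}{25276}$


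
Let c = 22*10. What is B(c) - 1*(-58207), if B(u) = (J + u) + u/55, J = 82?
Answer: 58513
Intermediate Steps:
c = 220
B(u) = 82 + 56*u/55 (B(u) = (82 + u) + u/55 = 82 + 56*u/55)
B(c) - 1*(-58207) = (82 + (56/55)*220) - 1*(-58207) = (82 + 224) + 58207 = 306 + 58207 = 58513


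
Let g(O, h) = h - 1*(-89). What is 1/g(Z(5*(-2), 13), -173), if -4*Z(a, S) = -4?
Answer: -1/84 ≈ -0.011905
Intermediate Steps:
Z(a, S) = 1 (Z(a, S) = -¼*(-4) = 1)
g(O, h) = 89 + h (g(O, h) = h + 89 = 89 + h)
1/g(Z(5*(-2), 13), -173) = 1/(89 - 173) = 1/(-84) = -1/84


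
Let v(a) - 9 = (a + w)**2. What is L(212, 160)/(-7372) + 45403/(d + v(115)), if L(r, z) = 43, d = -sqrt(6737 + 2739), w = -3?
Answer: 4194850690229/1161593750876 + 90806*sqrt(2369)/157568333 ≈ 3.6393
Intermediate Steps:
d = -2*sqrt(2369) (d = -sqrt(9476) = -2*sqrt(2369) ≈ -97.345)
v(a) = 9 + (-3 + a)**2 (v(a) = 9 + (a - 3)**2 = 9 + (-3 + a)**2)
L(212, 160)/(-7372) + 45403/(d + v(115)) = 43/(-7372) + 45403/(-2*sqrt(2369) + (9 + (-3 + 115)**2)) = 43*(-1/7372) + 45403/(-2*sqrt(2369) + (9 + 112**2)) = -43/7372 + 45403/(-2*sqrt(2369) + (9 + 12544)) = -43/7372 + 45403/(-2*sqrt(2369) + 12553) = -43/7372 + 45403/(12553 - 2*sqrt(2369))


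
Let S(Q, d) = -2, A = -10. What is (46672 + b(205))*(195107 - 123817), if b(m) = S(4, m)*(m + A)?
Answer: 3299443780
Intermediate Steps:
b(m) = 20 - 2*m (b(m) = -2*(m - 10) = -2*(-10 + m) = 20 - 2*m)
(46672 + b(205))*(195107 - 123817) = (46672 + (20 - 2*205))*(195107 - 123817) = (46672 + (20 - 410))*71290 = (46672 - 390)*71290 = 46282*71290 = 3299443780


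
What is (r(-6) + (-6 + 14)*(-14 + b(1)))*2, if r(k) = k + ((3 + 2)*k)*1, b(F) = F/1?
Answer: -280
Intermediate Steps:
b(F) = F (b(F) = F*1 = F)
r(k) = 6*k (r(k) = k + (5*k)*1 = k + 5*k = 6*k)
(r(-6) + (-6 + 14)*(-14 + b(1)))*2 = (6*(-6) + (-6 + 14)*(-14 + 1))*2 = (-36 + 8*(-13))*2 = (-36 - 104)*2 = -140*2 = -280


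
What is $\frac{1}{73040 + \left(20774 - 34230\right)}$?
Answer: $\frac{1}{59584} \approx 1.6783 \cdot 10^{-5}$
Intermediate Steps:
$\frac{1}{73040 + \left(20774 - 34230\right)} = \frac{1}{73040 - 13456} = \frac{1}{59584}$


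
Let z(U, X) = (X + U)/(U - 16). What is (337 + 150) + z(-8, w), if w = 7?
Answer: 11689/24 ≈ 487.04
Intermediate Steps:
z(U, X) = (U + X)/(-16 + U)
(337 + 150) + z(-8, w) = (337 + 150) + (-8 + 7)/(-16 - 8) = 487 - 1/(-24) = 487 - 1/24*(-1) = 487 + 1/24 = 11689/24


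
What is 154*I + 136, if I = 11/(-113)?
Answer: 13674/113 ≈ 121.01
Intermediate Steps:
I = -11/113 (I = 11*(-1/113) = -11/113 ≈ -0.097345)
154*I + 136 = 154*(-11/113) + 136 = -1694/113 + 136 = 13674/113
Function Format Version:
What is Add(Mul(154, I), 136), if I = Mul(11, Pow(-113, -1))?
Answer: Rational(13674, 113) ≈ 121.01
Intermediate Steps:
I = Rational(-11, 113) (I = Mul(11, Rational(-1, 113)) = Rational(-11, 113) ≈ -0.097345)
Add(Mul(154, I), 136) = Add(Mul(154, Rational(-11, 113)), 136) = Add(Rational(-1694, 113), 136) = Rational(13674, 113)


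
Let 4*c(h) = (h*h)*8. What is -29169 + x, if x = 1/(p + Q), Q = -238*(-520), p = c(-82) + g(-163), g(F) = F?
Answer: -3997465604/137045 ≈ -29169.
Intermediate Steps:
c(h) = 2*h**2 (c(h) = ((h*h)*8)/4 = (h**2*8)/4 = (8*h**2)/4 = 2*h**2)
p = 13285 (p = 2*(-82)**2 - 163 = 2*6724 - 163 = 13448 - 163 = 13285)
Q = 123760
x = 1/137045 (x = 1/(13285 + 123760) = 1/137045 ≈ 7.2969e-6)
-29169 + x = -29169 + 1/137045 = -3997465604/137045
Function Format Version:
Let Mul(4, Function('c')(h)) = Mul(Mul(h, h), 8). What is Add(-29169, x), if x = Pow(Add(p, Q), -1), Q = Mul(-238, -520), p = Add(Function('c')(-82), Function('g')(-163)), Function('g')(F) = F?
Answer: Rational(-3997465604, 137045) ≈ -29169.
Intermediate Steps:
Function('c')(h) = Mul(2, Pow(h, 2)) (Function('c')(h) = Mul(Rational(1, 4), Mul(Mul(h, h), 8)) = Mul(Rational(1, 4), Mul(Pow(h, 2), 8)) = Mul(Rational(1, 4), Mul(8, Pow(h, 2))) = Mul(2, Pow(h, 2)))
p = 13285 (p = Add(Mul(2, Pow(-82, 2)), -163) = Add(Mul(2, 6724), -163) = Add(13448, -163) = 13285)
Q = 123760
x = Rational(1, 137045) (x = Pow(Add(13285, 123760), -1) = Pow(137045, -1) = Rational(1, 137045) ≈ 7.2969e-6)
Add(-29169, x) = Add(-29169, Rational(1, 137045)) = Rational(-3997465604, 137045)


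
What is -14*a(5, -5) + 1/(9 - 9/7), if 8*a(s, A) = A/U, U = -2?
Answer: -917/216 ≈ -4.2454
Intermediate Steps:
a(s, A) = -A/16 (a(s, A) = (A/(-2))/8 = (A*(-½))/8 = (-A/2)/8 = -A/16)
-14*a(5, -5) + 1/(9 - 9/7) = -(-7)*(-5)/8 + 1/(9 - 9/7) = -14*5/16 + 1/(9 - 9*⅐) = -35/8 + 1/(9 - 9/7) = -35/8 + 1/(54/7) = -35/8 + 7/54 = -917/216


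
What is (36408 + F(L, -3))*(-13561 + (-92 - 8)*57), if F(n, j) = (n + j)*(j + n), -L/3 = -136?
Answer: -3860540013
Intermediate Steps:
L = 408 (L = -3*(-136) = 408)
F(n, j) = (j + n)**2 (F(n, j) = (j + n)*(j + n) = (j + n)**2)
(36408 + F(L, -3))*(-13561 + (-92 - 8)*57) = (36408 + (-3 + 408)**2)*(-13561 + (-92 - 8)*57) = (36408 + 405**2)*(-13561 - 100*57) = (36408 + 164025)*(-13561 - 5700) = 200433*(-19261) = -3860540013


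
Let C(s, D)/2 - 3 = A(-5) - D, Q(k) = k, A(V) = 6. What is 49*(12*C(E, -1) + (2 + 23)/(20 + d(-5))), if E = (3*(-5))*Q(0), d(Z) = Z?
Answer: 35525/3 ≈ 11842.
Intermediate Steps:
E = 0 (E = (3*(-5))*0 = -15*0 = 0)
C(s, D) = 18 - 2*D (C(s, D) = 6 + 2*(6 - D) = 6 + (12 - 2*D) = 18 - 2*D)
49*(12*C(E, -1) + (2 + 23)/(20 + d(-5))) = 49*(12*(18 - 2*(-1)) + (2 + 23)/(20 - 5)) = 49*(12*(18 + 2) + 25/15) = 49*(12*20 + 25*(1/15)) = 49*(240 + 5/3) = 49*(725/3) = 35525/3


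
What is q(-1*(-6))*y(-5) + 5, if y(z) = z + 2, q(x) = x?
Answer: -13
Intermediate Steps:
y(z) = 2 + z
q(-1*(-6))*y(-5) + 5 = (-1*(-6))*(2 - 5) + 5 = 6*(-3) + 5 = -18 + 5 = -13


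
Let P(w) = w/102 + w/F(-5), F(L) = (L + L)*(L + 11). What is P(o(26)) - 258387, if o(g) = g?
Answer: -131777461/510 ≈ -2.5839e+5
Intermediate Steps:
F(L) = 2*L*(11 + L) (F(L) = (2*L)*(11 + L) = 2*L*(11 + L))
P(w) = -7*w/1020 (P(w) = w/102 + w/((2*(-5)*(11 - 5))) = w*(1/102) + w/((2*(-5)*6)) = w/102 + w/(-60) = w/102 + w*(-1/60) = w/102 - w/60 = -7*w/1020)
P(o(26)) - 258387 = -7/1020*26 - 258387 = -91/510 - 258387 = -131777461/510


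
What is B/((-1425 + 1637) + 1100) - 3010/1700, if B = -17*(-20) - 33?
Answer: -171361/111520 ≈ -1.5366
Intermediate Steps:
B = 307 (B = 340 - 33 = 307)
B/((-1425 + 1637) + 1100) - 3010/1700 = 307/((-1425 + 1637) + 1100) - 3010/1700 = 307/(212 + 1100) - 3010*1/1700 = 307/1312 - 301/170 = -171361/111520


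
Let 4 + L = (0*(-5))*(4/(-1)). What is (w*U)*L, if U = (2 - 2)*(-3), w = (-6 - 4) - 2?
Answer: 0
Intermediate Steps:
w = -12 (w = -10 - 2 = -12)
U = 0 (U = 0*(-3) = 0)
L = -4 (L = -4 + (0*(-5))*(4/(-1)) = -4 + 0*(4*(-1)) = -4 + 0*(-4) = -4 + 0 = -4)
(w*U)*L = -12*0*(-4) = 0*(-4) = 0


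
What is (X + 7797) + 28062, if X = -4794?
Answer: 31065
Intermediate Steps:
(X + 7797) + 28062 = (-4794 + 7797) + 28062 = 3003 + 28062 = 31065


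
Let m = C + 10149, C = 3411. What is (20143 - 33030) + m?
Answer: 673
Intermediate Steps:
m = 13560 (m = 3411 + 10149 = 13560)
(20143 - 33030) + m = (20143 - 33030) + 13560 = -12887 + 13560 = 673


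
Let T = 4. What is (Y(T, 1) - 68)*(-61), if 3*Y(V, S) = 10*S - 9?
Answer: 12383/3 ≈ 4127.7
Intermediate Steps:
Y(V, S) = -3 + 10*S/3 (Y(V, S) = (10*S - 9)/3 = (-9 + 10*S)/3 = -3 + 10*S/3)
(Y(T, 1) - 68)*(-61) = ((-3 + (10/3)*1) - 68)*(-61) = ((-3 + 10/3) - 68)*(-61) = (⅓ - 68)*(-61) = -203/3*(-61) = 12383/3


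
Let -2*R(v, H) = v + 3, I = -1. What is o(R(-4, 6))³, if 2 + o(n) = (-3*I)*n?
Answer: -⅛ ≈ -0.12500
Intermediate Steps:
R(v, H) = -3/2 - v/2 (R(v, H) = -(v + 3)/2 = -(3 + v)/2 = -3/2 - v/2)
o(n) = -2 + 3*n (o(n) = -2 + (-3*(-1))*n = -2 + 3*n)
o(R(-4, 6))³ = (-2 + 3*(-3/2 - ½*(-4)))³ = (-2 + 3*(-3/2 + 2))³ = (-2 + 3*(½))³ = (-2 + 3/2)³ = (-½)³ = -⅛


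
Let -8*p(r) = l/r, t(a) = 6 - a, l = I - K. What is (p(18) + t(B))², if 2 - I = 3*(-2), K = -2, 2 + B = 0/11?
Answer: 326041/5184 ≈ 62.894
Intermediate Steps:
B = -2 (B = -2 + 0/11 = -2 + 0*(1/11) = -2 + 0 = -2)
I = 8 (I = 2 - 3*(-2) = 2 - 1*(-6) = 2 + 6 = 8)
l = 10 (l = 8 - 1*(-2) = 8 + 2 = 10)
p(r) = -5/(4*r)
(p(18) + t(B))² = (-5/4/18 + (6 - 1*(-2)))² = (-5/4*1/18 + (6 + 2))² = (-5/72 + 8)² = (571/72)² = 326041/5184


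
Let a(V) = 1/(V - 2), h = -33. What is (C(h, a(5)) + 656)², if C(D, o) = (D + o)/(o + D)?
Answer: 431649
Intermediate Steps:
a(V) = 1/(-2 + V)
C(D, o) = 1 (C(D, o) = (D + o)/(D + o) = 1)
(C(h, a(5)) + 656)² = (1 + 656)² = 657² = 431649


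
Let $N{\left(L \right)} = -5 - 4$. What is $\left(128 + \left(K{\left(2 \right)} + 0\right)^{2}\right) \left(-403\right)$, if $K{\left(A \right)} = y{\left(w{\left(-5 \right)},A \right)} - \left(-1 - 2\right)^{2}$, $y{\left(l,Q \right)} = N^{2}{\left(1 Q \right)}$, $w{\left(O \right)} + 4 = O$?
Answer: $-2140736$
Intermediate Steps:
$w{\left(O \right)} = -4 + O$
$N{\left(L \right)} = -9$
$y{\left(l,Q \right)} = 81$ ($y{\left(l,Q \right)} = \left(-9\right)^{2} = 81$)
$K{\left(A \right)} = 72$ ($K{\left(A \right)} = 81 - \left(-1 - 2\right)^{2} = 81 - \left(-3\right)^{2} = 81 - 9 = 72$)
$\left(128 + \left(K{\left(2 \right)} + 0\right)^{2}\right) \left(-403\right) = \left(128 + \left(72 + 0\right)^{2}\right) \left(-403\right) = \left(128 + 72^{2}\right) \left(-403\right) = \left(128 + 5184\right) \left(-403\right) = 5312 \left(-403\right) = -2140736$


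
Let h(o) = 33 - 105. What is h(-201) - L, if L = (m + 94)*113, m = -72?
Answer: -2558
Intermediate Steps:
h(o) = -72
L = 2486 (L = (-72 + 94)*113 = 22*113 = 2486)
h(-201) - L = -72 - 1*2486 = -72 - 2486 = -2558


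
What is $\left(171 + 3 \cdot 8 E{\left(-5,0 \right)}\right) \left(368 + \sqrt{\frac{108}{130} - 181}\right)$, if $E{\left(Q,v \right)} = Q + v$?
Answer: $18768 + \frac{357 i \sqrt{15535}}{65} \approx 18768.0 + 684.56 i$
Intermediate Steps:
$\left(171 + 3 \cdot 8 E{\left(-5,0 \right)}\right) \left(368 + \sqrt{\frac{108}{130} - 181}\right) = \left(171 + 3 \cdot 8 \left(-5 + 0\right)\right) \left(368 + \sqrt{\frac{108}{130} - 181}\right) = \left(171 + 24 \left(-5\right)\right) \left(368 + \sqrt{108 \cdot \frac{1}{130} - 181}\right) = \left(171 - 120\right) \left(368 + \sqrt{\frac{54}{65} - 181}\right) = 51 \left(368 + \sqrt{- \frac{11711}{65}}\right) = 51 \left(368 + \frac{7 i \sqrt{15535}}{65}\right) = 18768 + \frac{357 i \sqrt{15535}}{65}$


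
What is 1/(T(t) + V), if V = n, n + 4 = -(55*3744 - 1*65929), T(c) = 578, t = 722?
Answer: -1/139417 ≈ -7.1727e-6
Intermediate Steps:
n = -139995 (n = -4 - (55*3744 - 1*65929) = -4 - (205920 - 65929) = -4 - 1*139991 = -4 - 139991 = -139995)
V = -139995
1/(T(t) + V) = 1/(578 - 139995) = 1/(-139417) = -1/139417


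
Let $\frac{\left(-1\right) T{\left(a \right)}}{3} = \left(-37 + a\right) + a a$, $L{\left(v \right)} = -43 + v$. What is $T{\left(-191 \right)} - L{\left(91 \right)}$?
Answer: $-108807$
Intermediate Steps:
$T{\left(a \right)} = 111 - 3 a - 3 a^{2}$ ($T{\left(a \right)} = - 3 \left(\left(-37 + a\right) + a a\right) = - 3 \left(\left(-37 + a\right) + a^{2}\right) = - 3 \left(-37 + a + a^{2}\right) = 111 - 3 a - 3 a^{2}$)
$T{\left(-191 \right)} - L{\left(91 \right)} = \left(111 - -573 - 3 \left(-191\right)^{2}\right) - \left(-43 + 91\right) = \left(111 + 573 - 109443\right) - 48 = -108759 - 48 = -108807$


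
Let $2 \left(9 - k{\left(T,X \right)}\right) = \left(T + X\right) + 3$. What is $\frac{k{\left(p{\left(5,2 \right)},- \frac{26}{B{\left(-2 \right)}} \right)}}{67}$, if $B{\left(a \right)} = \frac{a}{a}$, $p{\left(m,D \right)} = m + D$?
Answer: $\frac{17}{67} \approx 0.25373$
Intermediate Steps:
$p{\left(m,D \right)} = D + m$
$B{\left(a \right)} = 1$
$k{\left(T,X \right)} = \frac{15}{2} - \frac{T}{2} - \frac{X}{2}$ ($k{\left(T,X \right)} = 9 - \frac{\left(T + X\right) + 3}{2} = 9 - \frac{3 + T + X}{2} = 9 - \left(\frac{3}{2} + \frac{T}{2} + \frac{X}{2}\right) = \frac{15}{2} - \frac{T}{2} - \frac{X}{2}$)
$\frac{k{\left(p{\left(5,2 \right)},- \frac{26}{B{\left(-2 \right)}} \right)}}{67} = \frac{\frac{15}{2} - \frac{2 + 5}{2} - \frac{\left(-26\right) 1^{-1}}{2}}{67} = \left(\frac{15}{2} - \frac{7}{2} - \frac{\left(-26\right) 1}{2}\right) \frac{1}{67} = \left(\frac{15}{2} - \frac{7}{2} - -13\right) \frac{1}{67} = \left(\frac{15}{2} - \frac{7}{2} + 13\right) \frac{1}{67} = 17 \cdot \frac{1}{67} = \frac{17}{67}$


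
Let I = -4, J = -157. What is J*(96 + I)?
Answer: -14444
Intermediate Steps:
J*(96 + I) = -157*(96 - 4) = -157*92 = -14444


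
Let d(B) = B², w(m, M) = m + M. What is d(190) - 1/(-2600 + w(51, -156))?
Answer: 97650501/2705 ≈ 36100.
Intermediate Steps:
w(m, M) = M + m
d(190) - 1/(-2600 + w(51, -156)) = 190² - 1/(-2600 + (-156 + 51)) = 36100 - 1/(-2600 - 105) = 36100 - 1/(-2705) = 36100 - 1*(-1/2705) = 36100 + 1/2705 = 97650501/2705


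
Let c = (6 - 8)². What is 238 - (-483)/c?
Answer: 1435/4 ≈ 358.75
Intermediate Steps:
c = 4 (c = (-2)² = 4)
238 - (-483)/c = 238 - (-483)/4 = 238 - 1*(-483/4) = 238 + 483/4 = 1435/4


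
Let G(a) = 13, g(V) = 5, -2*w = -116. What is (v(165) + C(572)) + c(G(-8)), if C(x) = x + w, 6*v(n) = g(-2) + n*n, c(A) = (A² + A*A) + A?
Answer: 16558/3 ≈ 5519.3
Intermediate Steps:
w = 58 (w = -½*(-116) = 58)
c(A) = A + 2*A² (c(A) = (A² + A²) + A = 2*A² + A = A + 2*A²)
v(n) = ⅚ + n²/6 (v(n) = (5 + n*n)/6 = (5 + n²)/6 = ⅚ + n²/6)
C(x) = 58 + x (C(x) = x + 58 = 58 + x)
(v(165) + C(572)) + c(G(-8)) = ((⅚ + (⅙)*165²) + (58 + 572)) + 13*(1 + 2*13) = ((⅚ + (⅙)*27225) + 630) + 13*(1 + 26) = ((⅚ + 9075/2) + 630) + 13*27 = (13615/3 + 630) + 351 = 15505/3 + 351 = 16558/3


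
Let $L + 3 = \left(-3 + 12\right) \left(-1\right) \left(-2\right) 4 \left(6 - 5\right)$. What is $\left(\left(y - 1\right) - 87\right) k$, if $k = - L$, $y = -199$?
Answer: $19803$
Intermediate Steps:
$L = 69$ ($L = -3 + \left(-3 + 12\right) \left(-1\right) \left(-2\right) 4 \left(6 - 5\right) = -3 + 9 \cdot 2 \cdot 4 \cdot 1 = -3 + 9 \cdot 2 \cdot 4 = -3 + 9 \cdot 8 = -3 + 72 = 69$)
$k = -69$ ($k = \left(-1\right) 69 = -69$)
$\left(\left(y - 1\right) - 87\right) k = \left(\left(-199 - 1\right) - 87\right) \left(-69\right) = \left(-200 - 87\right) \left(-69\right) = \left(-287\right) \left(-69\right) = 19803$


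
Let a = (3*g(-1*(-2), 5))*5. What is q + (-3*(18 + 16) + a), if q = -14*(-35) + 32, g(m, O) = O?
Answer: 495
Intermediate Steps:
q = 522 (q = 490 + 32 = 522)
a = 75 (a = (3*5)*5 = 15*5 = 75)
q + (-3*(18 + 16) + a) = 522 + (-3*(18 + 16) + 75) = 522 + (-3*34 + 75) = 522 + (-102 + 75) = 522 - 27 = 495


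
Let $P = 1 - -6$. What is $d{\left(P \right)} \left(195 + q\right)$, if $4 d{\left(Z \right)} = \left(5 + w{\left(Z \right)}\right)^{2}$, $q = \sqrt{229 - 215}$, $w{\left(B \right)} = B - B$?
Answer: $\frac{4875}{4} + \frac{25 \sqrt{14}}{4} \approx 1242.1$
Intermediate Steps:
$w{\left(B \right)} = 0$
$q = \sqrt{14} \approx 3.7417$
$P = 7$ ($P = 1 + 6 = 7$)
$d{\left(Z \right)} = \frac{25}{4}$ ($d{\left(Z \right)} = \frac{\left(5 + 0\right)^{2}}{4} = \frac{5^{2}}{4} = \frac{1}{4} \cdot 25 = \frac{25}{4}$)
$d{\left(P \right)} \left(195 + q\right) = \frac{25 \left(195 + \sqrt{14}\right)}{4} = \frac{4875}{4} + \frac{25 \sqrt{14}}{4}$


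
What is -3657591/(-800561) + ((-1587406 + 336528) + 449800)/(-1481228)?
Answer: 3029519003253/592906684454 ≈ 5.1096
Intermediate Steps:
-3657591/(-800561) + ((-1587406 + 336528) + 449800)/(-1481228) = -3657591*(-1/800561) + (-1250878 + 449800)*(-1/1481228) = 3657591/800561 - 801078*(-1/1481228) = 3657591/800561 + 400539/740614 = 3029519003253/592906684454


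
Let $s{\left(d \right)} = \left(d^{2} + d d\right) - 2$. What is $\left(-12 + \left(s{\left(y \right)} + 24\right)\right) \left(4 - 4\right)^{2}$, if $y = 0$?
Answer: $0$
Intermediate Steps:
$s{\left(d \right)} = -2 + 2 d^{2}$ ($s{\left(d \right)} = \left(d^{2} + d^{2}\right) - 2 = 2 d^{2} - 2 = -2 + 2 d^{2}$)
$\left(-12 + \left(s{\left(y \right)} + 24\right)\right) \left(4 - 4\right)^{2} = \left(-12 + \left(\left(-2 + 2 \cdot 0^{2}\right) + 24\right)\right) \left(4 - 4\right)^{2} = \left(-12 + \left(\left(-2 + 2 \cdot 0\right) + 24\right)\right) 0^{2} = \left(-12 + \left(\left(-2 + 0\right) + 24\right)\right) 0 = \left(-12 + \left(-2 + 24\right)\right) 0 = \left(-12 + 22\right) 0 = 10 \cdot 0 = 0$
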